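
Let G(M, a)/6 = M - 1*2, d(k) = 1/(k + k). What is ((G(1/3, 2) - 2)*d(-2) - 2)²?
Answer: 1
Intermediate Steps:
d(k) = 1/(2*k)
G(M, a) = -12 + 6*M (G(M, a) = 6*(M - 1*2) = 6*(M - 2) = 6*(-2 + M) = -12 + 6*M)
((G(1/3, 2) - 2)*d(-2) - 2)² = (((-12 + 6/3) - 2)*((½)/(-2)) - 2)² = (((-12 + 6*(⅓)) - 2)*((½)*(-½)) - 2)² = (((-12 + 2) - 2)*(-¼) - 2)² = ((-10 - 2)*(-¼) - 2)² = (-12*(-¼) - 2)² = (3 - 2)² = 1² = 1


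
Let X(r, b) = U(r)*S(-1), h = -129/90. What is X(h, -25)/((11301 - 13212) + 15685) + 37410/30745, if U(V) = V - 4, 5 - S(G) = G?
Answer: 11960071/9848410 ≈ 1.2144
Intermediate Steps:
h = -43/30 (h = -129*1/90 = -43/30 ≈ -1.4333)
S(G) = 5 - G
U(V) = -4 + V
X(r, b) = -24 + 6*r (X(r, b) = (-4 + r)*(5 - 1*(-1)) = (-4 + r)*(5 + 1) = (-4 + r)*6 = -24 + 6*r)
X(h, -25)/((11301 - 13212) + 15685) + 37410/30745 = (-24 + 6*(-43/30))/((11301 - 13212) + 15685) + 37410/30745 = (-24 - 43/5)/(-1911 + 15685) + 37410*(1/30745) = -163/5/13774 + 174/143 = -163/5*1/13774 + 174/143 = -163/68870 + 174/143 = 11960071/9848410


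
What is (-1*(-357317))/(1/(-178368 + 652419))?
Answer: 169386481167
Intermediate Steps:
(-1*(-357317))/(1/(-178368 + 652419)) = 357317/(1/474051) = 357317*474051 = 169386481167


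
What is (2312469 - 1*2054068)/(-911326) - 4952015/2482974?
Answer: -99125057432/43515360837 ≈ -2.2779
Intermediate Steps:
(2312469 - 1*2054068)/(-911326) - 4952015/2482974 = (2312469 - 2054068)*(-1/911326) - 4952015*1/2482974 = 258401*(-1/911326) - 4952015/2482974 = -19877/70102 - 4952015/2482974 = -99125057432/43515360837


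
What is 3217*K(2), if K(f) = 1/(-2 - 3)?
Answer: -3217/5 ≈ -643.40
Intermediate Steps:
K(f) = -⅕ (K(f) = 1/(-5) = -⅕)
3217*K(2) = 3217*(-⅕) = -3217/5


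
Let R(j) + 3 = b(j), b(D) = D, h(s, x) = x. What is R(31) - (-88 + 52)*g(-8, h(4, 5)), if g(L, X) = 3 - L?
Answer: 424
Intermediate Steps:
R(j) = -3 + j
R(31) - (-88 + 52)*g(-8, h(4, 5)) = (-3 + 31) - (-88 + 52)*(3 - 1*(-8)) = 28 - (-36)*(3 + 8) = 28 - (-36)*11 = 28 - 1*(-396) = 28 + 396 = 424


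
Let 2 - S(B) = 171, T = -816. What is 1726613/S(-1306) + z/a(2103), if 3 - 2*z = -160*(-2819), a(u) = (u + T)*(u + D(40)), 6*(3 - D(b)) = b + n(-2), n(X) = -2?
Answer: -717817592423/70259046 ≈ -10217.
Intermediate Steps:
S(B) = -169 (S(B) = 2 - 1*171 = 2 - 171 = -169)
D(b) = 10/3 - b/6 (D(b) = 3 - (b - 2)/6 = 3 - (-2 + b)/6 = 3 + (1/3 - b/6) = 10/3 - b/6)
a(u) = (-816 + u)*(-10/3 + u) (a(u) = (u - 816)*(u + (10/3 - 1/6*40)) = (-816 + u)*(u + (10/3 - 20/3)) = (-816 + u)*(u - 10/3) = (-816 + u)*(-10/3 + u))
z = -451037/2 (z = 3/2 - (-80)*(-2819) = 3/2 - 1/2*451040 = 3/2 - 225520 = -451037/2 ≈ -2.2552e+5)
1726613/S(-1306) + z/a(2103) = 1726613/(-169) - 451037/(2*(2720 + 2103**2 - 2458/3*2103)) = 1726613*(-1/169) - 451037/(2*(2720 + 4422609 - 1723058)) = -1726613/169 - 451037/2/2702271 = -1726613/169 - 451037/2*1/2702271 = -1726613/169 - 451037/5404542 = -717817592423/70259046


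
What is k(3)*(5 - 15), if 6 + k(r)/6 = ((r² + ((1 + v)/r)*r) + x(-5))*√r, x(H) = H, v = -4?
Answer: 360 - 60*√3 ≈ 256.08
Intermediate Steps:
k(r) = -36 + 6*√r*(-8 + r²) (k(r) = -36 + 6*(((r² + ((1 - 4)/r)*r) - 5)*√r) = -36 + 6*(((r² + (-3/r)*r) - 5)*√r) = -36 + 6*(((r² - 3) - 5)*√r) = -36 + 6*(((-3 + r²) - 5)*√r) = -36 + 6*((-8 + r²)*√r) = -36 + 6*(√r*(-8 + r²)) = -36 + 6*√r*(-8 + r²))
k(3)*(5 - 15) = (-36 - 48*√3 + 6*3^(5/2))*(5 - 15) = (-36 - 48*√3 + 6*(9*√3))*(-10) = (-36 - 48*√3 + 54*√3)*(-10) = (-36 + 6*√3)*(-10) = 360 - 60*√3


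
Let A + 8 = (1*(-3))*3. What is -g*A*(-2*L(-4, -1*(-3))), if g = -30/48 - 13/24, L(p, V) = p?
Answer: -476/3 ≈ -158.67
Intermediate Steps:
g = -7/6 (g = -30*1/48 - 13*1/24 = -5/8 - 13/24 = -7/6 ≈ -1.1667)
A = -17 (A = -8 + (1*(-3))*3 = -8 - 3*3 = -8 - 9 = -17)
-g*A*(-2*L(-4, -1*(-3))) = -(-7/6*(-17))*(-2*(-4)) = -119*8/6 = -1*476/3 = -476/3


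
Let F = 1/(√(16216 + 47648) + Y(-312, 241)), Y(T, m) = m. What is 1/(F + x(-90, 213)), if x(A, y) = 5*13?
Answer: 62609/4066974 - √1774/4066974 ≈ 0.015384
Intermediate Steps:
x(A, y) = 65
F = 1/(241 + 6*√1774) (F = 1/(√(16216 + 47648) + 241) = 1/(√63864 + 241) = 1/(6*√1774 + 241) = 1/(241 + 6*√1774) ≈ 0.0020255)
1/(F + x(-90, 213)) = 1/((-241/5783 + 6*√1774/5783) + 65) = 1/(375654/5783 + 6*√1774/5783)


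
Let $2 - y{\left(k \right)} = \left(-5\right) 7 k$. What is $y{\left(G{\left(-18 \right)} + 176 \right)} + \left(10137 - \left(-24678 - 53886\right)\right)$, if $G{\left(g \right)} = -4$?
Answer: $94723$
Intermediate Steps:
$y{\left(k \right)} = 2 + 35 k$ ($y{\left(k \right)} = 2 - \left(-5\right) 7 k = 2 - - 35 k = 2 + 35 k$)
$y{\left(G{\left(-18 \right)} + 176 \right)} + \left(10137 - \left(-24678 - 53886\right)\right) = \left(2 + 35 \left(-4 + 176\right)\right) + \left(10137 - \left(-24678 - 53886\right)\right) = \left(2 + 35 \cdot 172\right) + \left(10137 - \left(-24678 - 53886\right)\right) = \left(2 + 6020\right) + \left(10137 - -78564\right) = 6022 + \left(10137 + 78564\right) = 6022 + 88701 = 94723$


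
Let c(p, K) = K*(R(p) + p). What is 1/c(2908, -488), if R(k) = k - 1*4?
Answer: -1/2836256 ≈ -3.5258e-7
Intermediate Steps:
R(k) = -4 + k (R(k) = k - 4 = -4 + k)
c(p, K) = K*(-4 + 2*p) (c(p, K) = K*((-4 + p) + p) = K*(-4 + 2*p))
1/c(2908, -488) = 1/(2*(-488)*(-2 + 2908)) = 1/(2*(-488)*2906) = 1/(-2836256) = -1/2836256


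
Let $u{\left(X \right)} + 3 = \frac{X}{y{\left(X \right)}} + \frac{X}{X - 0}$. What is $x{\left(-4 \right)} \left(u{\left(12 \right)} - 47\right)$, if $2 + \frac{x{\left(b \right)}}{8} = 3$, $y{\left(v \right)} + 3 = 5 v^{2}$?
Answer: $- \frac{93656}{239} \approx -391.87$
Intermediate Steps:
$y{\left(v \right)} = -3 + 5 v^{2}$
$u{\left(X \right)} = -2 + \frac{X}{-3 + 5 X^{2}}$ ($u{\left(X \right)} = -3 + \left(\frac{X}{-3 + 5 X^{2}} + \frac{X}{X - 0}\right) = -3 + \left(\frac{X}{-3 + 5 X^{2}} + \frac{X}{X + 0}\right) = -3 + \left(\frac{X}{-3 + 5 X^{2}} + \frac{X}{X}\right) = -3 + \left(\frac{X}{-3 + 5 X^{2}} + 1\right) = -3 + \left(1 + \frac{X}{-3 + 5 X^{2}}\right) = -2 + \frac{X}{-3 + 5 X^{2}}$)
$x{\left(b \right)} = 8$ ($x{\left(b \right)} = -16 + 8 \cdot 3 = -16 + 24 = 8$)
$x{\left(-4 \right)} \left(u{\left(12 \right)} - 47\right) = 8 \left(\frac{6 + 12 - 10 \cdot 12^{2}}{-3 + 5 \cdot 12^{2}} - 47\right) = 8 \left(\frac{6 + 12 - 1440}{-3 + 5 \cdot 144} - 47\right) = 8 \left(\frac{6 + 12 - 1440}{-3 + 720} - 47\right) = 8 \left(\frac{1}{717} \left(-1422\right) - 47\right) = 8 \left(- \frac{474}{239} - 47\right) = 8 \left(- \frac{11707}{239}\right) = - \frac{93656}{239}$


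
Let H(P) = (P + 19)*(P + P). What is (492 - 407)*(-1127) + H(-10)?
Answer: -95975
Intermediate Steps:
H(P) = 2*P*(19 + P) (H(P) = (19 + P)*(2*P) = 2*P*(19 + P))
(492 - 407)*(-1127) + H(-10) = (492 - 407)*(-1127) + 2*(-10)*(19 - 10) = 85*(-1127) + 2*(-10)*9 = -95795 - 180 = -95975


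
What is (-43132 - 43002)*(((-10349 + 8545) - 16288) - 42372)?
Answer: 5208006176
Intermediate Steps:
(-43132 - 43002)*(((-10349 + 8545) - 16288) - 42372) = -86134*((-1804 - 16288) - 42372) = -86134*(-18092 - 42372) = -86134*(-60464) = 5208006176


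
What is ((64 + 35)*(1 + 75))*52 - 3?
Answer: 391245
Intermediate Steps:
((64 + 35)*(1 + 75))*52 - 3 = (99*76)*52 - 3 = 7524*52 - 3 = 391248 - 3 = 391245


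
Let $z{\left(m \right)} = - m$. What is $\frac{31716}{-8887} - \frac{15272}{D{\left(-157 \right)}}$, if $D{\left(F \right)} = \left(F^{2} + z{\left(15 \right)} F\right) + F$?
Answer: $- \frac{987201716}{238589289} \approx -4.1377$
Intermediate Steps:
$D{\left(F \right)} = F^{2} - 14 F$ ($D{\left(F \right)} = \left(F^{2} + \left(-1\right) 15 F\right) + F = \left(F^{2} - 15 F\right) + F = F^{2} - 14 F$)
$\frac{31716}{-8887} - \frac{15272}{D{\left(-157 \right)}} = \frac{31716}{-8887} - \frac{15272}{\left(-157\right) \left(-14 - 157\right)} = 31716 \left(- \frac{1}{8887}\right) - \frac{15272}{\left(-157\right) \left(-171\right)} = - \frac{31716}{8887} - \frac{15272}{26847} = - \frac{987201716}{238589289}$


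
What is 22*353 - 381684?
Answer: -373918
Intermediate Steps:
22*353 - 381684 = 7766 - 381684 = -373918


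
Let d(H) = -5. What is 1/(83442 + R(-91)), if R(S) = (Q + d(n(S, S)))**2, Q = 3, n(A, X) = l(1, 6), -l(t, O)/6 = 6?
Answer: 1/83446 ≈ 1.1984e-5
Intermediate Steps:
l(t, O) = -36 (l(t, O) = -6*6 = -36)
n(A, X) = -36
R(S) = 4 (R(S) = (3 - 5)**2 = (-2)**2 = 4)
1/(83442 + R(-91)) = 1/(83442 + 4) = 1/83446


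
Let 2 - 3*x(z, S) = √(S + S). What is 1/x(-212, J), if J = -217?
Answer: 1/73 + I*√434/146 ≈ 0.013699 + 0.14269*I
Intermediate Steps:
x(z, S) = ⅔ - √2*√S/3 (x(z, S) = ⅔ - √(S + S)/3 = ⅔ - √2*√S/3)
1/x(-212, J) = 1/(⅔ - √2*√(-217)/3) = 1/(⅔ - √2*I*√217/3) = 1/(⅔ - I*√434/3)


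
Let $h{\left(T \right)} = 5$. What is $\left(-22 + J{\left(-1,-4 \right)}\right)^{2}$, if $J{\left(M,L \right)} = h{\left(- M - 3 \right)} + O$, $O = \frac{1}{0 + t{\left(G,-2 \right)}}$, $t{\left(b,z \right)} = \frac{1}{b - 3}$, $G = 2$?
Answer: $324$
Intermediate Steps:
$t{\left(b,z \right)} = \frac{1}{-3 + b}$
$O = -1$ ($O = \frac{1}{0 + \frac{1}{-3 + 2}} = \frac{1}{0 + \frac{1}{-1}} = \frac{1}{0 - 1} = \frac{1}{-1} = -1$)
$J{\left(M,L \right)} = 4$ ($J{\left(M,L \right)} = 5 - 1 = 4$)
$\left(-22 + J{\left(-1,-4 \right)}\right)^{2} = \left(-22 + 4\right)^{2} = \left(-18\right)^{2} = 324$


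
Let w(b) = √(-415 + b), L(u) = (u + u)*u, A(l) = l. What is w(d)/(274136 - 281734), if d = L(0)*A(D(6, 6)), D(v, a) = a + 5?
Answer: -I*√415/7598 ≈ -0.0026812*I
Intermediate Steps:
D(v, a) = 5 + a
L(u) = 2*u² (L(u) = (2*u)*u = 2*u²)
d = 0 (d = (2*0²)*(5 + 6) = (2*0)*11 = 0*11 = 0)
w(d)/(274136 - 281734) = √(-415 + 0)/(274136 - 281734) = √(-415)/(-7598) = (I*√415)*(-1/7598) = -I*√415/7598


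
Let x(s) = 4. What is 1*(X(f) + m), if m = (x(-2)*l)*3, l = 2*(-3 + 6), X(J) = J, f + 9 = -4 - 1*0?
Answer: 59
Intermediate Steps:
f = -13 (f = -9 + (-4 - 1*0) = -9 + (-4 + 0) = -9 - 4 = -13)
l = 6 (l = 2*3 = 6)
m = 72 (m = (4*6)*3 = 24*3 = 72)
1*(X(f) + m) = 1*(-13 + 72) = 1*59 = 59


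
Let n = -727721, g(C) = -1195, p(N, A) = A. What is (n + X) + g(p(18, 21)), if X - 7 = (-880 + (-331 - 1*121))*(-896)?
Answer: 464563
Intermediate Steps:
X = 1193479 (X = 7 + (-880 + (-331 - 1*121))*(-896) = 7 + (-880 + (-331 - 121))*(-896) = 7 + (-880 - 452)*(-896) = 7 - 1332*(-896) = 7 + 1193472 = 1193479)
(n + X) + g(p(18, 21)) = (-727721 + 1193479) - 1195 = 465758 - 1195 = 464563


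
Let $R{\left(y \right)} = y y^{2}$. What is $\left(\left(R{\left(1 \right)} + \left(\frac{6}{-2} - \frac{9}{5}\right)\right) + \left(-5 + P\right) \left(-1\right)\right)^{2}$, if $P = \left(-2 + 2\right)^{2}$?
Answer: $\frac{36}{25} \approx 1.44$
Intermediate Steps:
$P = 0$ ($P = 0^{2} = 0$)
$R{\left(y \right)} = y^{3}$
$\left(\left(R{\left(1 \right)} + \left(\frac{6}{-2} - \frac{9}{5}\right)\right) + \left(-5 + P\right) \left(-1\right)\right)^{2} = \left(\left(1^{3} + \left(\frac{6}{-2} - \frac{9}{5}\right)\right) + \left(-5 + 0\right) \left(-1\right)\right)^{2} = \left(\left(1 + \left(6 \left(- \frac{1}{2}\right) - \frac{9}{5}\right)\right) - -5\right)^{2} = \left(\left(1 - \frac{24}{5}\right) + 5\right)^{2} = \left(- \frac{19}{5} + 5\right)^{2} = \left(\frac{6}{5}\right)^{2} = \frac{36}{25}$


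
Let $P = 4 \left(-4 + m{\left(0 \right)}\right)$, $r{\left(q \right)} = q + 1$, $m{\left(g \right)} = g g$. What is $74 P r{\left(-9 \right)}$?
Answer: $9472$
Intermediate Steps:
$m{\left(g \right)} = g^{2}$
$r{\left(q \right)} = 1 + q$
$P = -16$ ($P = 4 \left(-4 + 0^{2}\right) = 4 \left(-4 + 0\right) = 4 \left(-4\right) = -16$)
$74 P r{\left(-9 \right)} = 74 \left(-16\right) \left(1 - 9\right) = \left(-1184\right) \left(-8\right) = 9472$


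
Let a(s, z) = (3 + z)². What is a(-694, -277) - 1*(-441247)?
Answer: 516323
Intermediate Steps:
a(-694, -277) - 1*(-441247) = (3 - 277)² - 1*(-441247) = (-274)² + 441247 = 75076 + 441247 = 516323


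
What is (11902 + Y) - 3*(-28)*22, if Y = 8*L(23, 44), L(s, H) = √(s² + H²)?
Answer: 13750 + 8*√2465 ≈ 14147.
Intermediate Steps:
L(s, H) = √(H² + s²)
Y = 8*√2465 (Y = 8*√(44² + 23²) = 8*√(1936 + 529) = 8*√2465 ≈ 397.19)
(11902 + Y) - 3*(-28)*22 = (11902 + 8*√2465) - 3*(-28)*22 = (11902 + 8*√2465) + 84*22 = (11902 + 8*√2465) + 1848 = 13750 + 8*√2465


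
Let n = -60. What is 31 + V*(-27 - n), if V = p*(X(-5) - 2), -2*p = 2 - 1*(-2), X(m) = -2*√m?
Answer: 163 + 132*I*√5 ≈ 163.0 + 295.16*I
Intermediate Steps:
p = -2 (p = -(2 - 1*(-2))/2 = -(2 + 2)/2 = -½*4 = -2)
V = 4 + 4*I*√5 (V = -2*(-2*I*√5 - 2) = -2*(-2 - 2*I*√5) = 4 + 4*I*√5 ≈ 4.0 + 8.9443*I)
31 + V*(-27 - n) = 31 + (4 + 4*I*√5)*(-27 - 1*(-60)) = 31 + (4 + 4*I*√5)*(-27 + 60) = 31 + (4 + 4*I*√5)*33 = 31 + (132 + 132*I*√5) = 163 + 132*I*√5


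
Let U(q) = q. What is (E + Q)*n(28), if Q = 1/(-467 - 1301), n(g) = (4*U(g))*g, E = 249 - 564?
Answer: -218313032/221 ≈ -9.8784e+5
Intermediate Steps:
E = -315
n(g) = 4*g² (n(g) = (4*g)*g = 4*g²)
Q = -1/1768 (Q = 1/(-1768) = -1/1768 ≈ -0.00056561)
(E + Q)*n(28) = (-315 - 1/1768)*(4*28²) = -556921*784/442 = -556921/1768*3136 = -218313032/221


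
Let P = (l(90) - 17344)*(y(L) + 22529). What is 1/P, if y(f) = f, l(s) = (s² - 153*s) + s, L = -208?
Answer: -1/511686604 ≈ -1.9543e-9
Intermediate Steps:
l(s) = s² - 152*s
P = -511686604 (P = (90*(-152 + 90) - 17344)*(-208 + 22529) = (90*(-62) - 17344)*22321 = (-5580 - 17344)*22321 = -22924*22321 = -511686604)
1/P = 1/(-511686604) = -1/511686604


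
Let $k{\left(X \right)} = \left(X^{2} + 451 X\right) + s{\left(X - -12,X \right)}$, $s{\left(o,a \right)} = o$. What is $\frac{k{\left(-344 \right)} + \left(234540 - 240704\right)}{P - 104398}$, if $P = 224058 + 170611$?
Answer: $- \frac{43304}{290271} \approx -0.14918$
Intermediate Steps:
$k{\left(X \right)} = 12 + X^{2} + 452 X$ ($k{\left(X \right)} = \left(X^{2} + 451 X\right) + \left(X - -12\right) = \left(X^{2} + 451 X\right) + \left(X + 12\right) = \left(X^{2} + 451 X\right) + \left(12 + X\right) = 12 + X^{2} + 452 X$)
$P = 394669$
$\frac{k{\left(-344 \right)} + \left(234540 - 240704\right)}{P - 104398} = \frac{\left(12 + \left(-344\right)^{2} + 452 \left(-344\right)\right) + \left(234540 - 240704\right)}{394669 - 104398} = \frac{\left(12 + 118336 - 155488\right) - 6164}{290271} = \left(-37140 - 6164\right) \frac{1}{290271} = \left(-43304\right) \frac{1}{290271} = - \frac{43304}{290271}$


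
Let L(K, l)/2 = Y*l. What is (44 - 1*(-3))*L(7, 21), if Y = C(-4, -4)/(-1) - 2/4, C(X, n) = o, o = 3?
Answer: -6909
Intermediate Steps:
C(X, n) = 3
Y = -7/2 (Y = 3/(-1) - 2/4 = 3*(-1) - 2*1/4 = -3 - 1/2 = -7/2 ≈ -3.5000)
L(K, l) = -7*l (L(K, l) = 2*(-7*l/2) = -7*l)
(44 - 1*(-3))*L(7, 21) = (44 - 1*(-3))*(-7*21) = (44 + 3)*(-147) = 47*(-147) = -6909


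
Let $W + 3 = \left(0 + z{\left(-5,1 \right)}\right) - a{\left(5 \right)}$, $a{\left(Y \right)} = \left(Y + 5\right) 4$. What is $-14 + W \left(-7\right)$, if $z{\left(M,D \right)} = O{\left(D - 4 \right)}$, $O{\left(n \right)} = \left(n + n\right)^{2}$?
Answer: $35$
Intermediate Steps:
$O{\left(n \right)} = 4 n^{2}$ ($O{\left(n \right)} = \left(2 n\right)^{2} = 4 n^{2}$)
$z{\left(M,D \right)} = 4 \left(-4 + D\right)^{2}$ ($z{\left(M,D \right)} = 4 \left(D - 4\right)^{2} = 4 \left(-4 + D\right)^{2}$)
$a{\left(Y \right)} = 20 + 4 Y$ ($a{\left(Y \right)} = \left(5 + Y\right) 4 = 20 + 4 Y$)
$W = -7$ ($W = -3 - \left(20 + 20 - 4 \left(-4 + 1\right)^{2}\right) = -3 + \left(\left(0 + 4 \left(-3\right)^{2}\right) - \left(20 + 20\right)\right) = -3 + \left(\left(0 + 4 \cdot 9\right) - 40\right) = -3 + \left(\left(0 + 36\right) - 40\right) = -3 + \left(36 - 40\right) = -3 - 4 = -7$)
$-14 + W \left(-7\right) = -14 - -49 = -14 + 49 = 35$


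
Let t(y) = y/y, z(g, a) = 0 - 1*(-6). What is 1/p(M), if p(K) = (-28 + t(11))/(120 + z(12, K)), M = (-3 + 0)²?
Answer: -14/3 ≈ -4.6667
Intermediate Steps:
M = 9 (M = (-3)² = 9)
z(g, a) = 6 (z(g, a) = 0 + 6 = 6)
t(y) = 1
p(K) = -3/14 (p(K) = (-28 + 1)/(120 + 6) = -27/126 = -27*1/126 = -3/14)
1/p(M) = 1/(-3/14) = -14/3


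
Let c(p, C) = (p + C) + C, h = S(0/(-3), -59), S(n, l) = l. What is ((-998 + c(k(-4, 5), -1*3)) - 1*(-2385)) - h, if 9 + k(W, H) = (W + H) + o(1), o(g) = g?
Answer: 1433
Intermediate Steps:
k(W, H) = -8 + H + W (k(W, H) = -9 + ((W + H) + 1) = -9 + ((H + W) + 1) = -9 + (1 + H + W) = -8 + H + W)
h = -59
c(p, C) = p + 2*C (c(p, C) = (C + p) + C = p + 2*C)
((-998 + c(k(-4, 5), -1*3)) - 1*(-2385)) - h = ((-998 + ((-8 + 5 - 4) + 2*(-1*3))) - 1*(-2385)) - 1*(-59) = ((-998 + (-7 + 2*(-3))) + 2385) + 59 = ((-998 + (-7 - 6)) + 2385) + 59 = ((-998 - 13) + 2385) + 59 = (-1011 + 2385) + 59 = 1374 + 59 = 1433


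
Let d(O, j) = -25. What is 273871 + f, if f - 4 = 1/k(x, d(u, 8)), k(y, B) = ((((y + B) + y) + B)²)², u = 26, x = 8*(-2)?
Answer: 12382484702001/45212176 ≈ 2.7388e+5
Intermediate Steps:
x = -16
k(y, B) = (2*B + 2*y)⁴ (k(y, B) = ((((B + y) + y) + B)²)² = (((B + 2*y) + B)²)² = ((2*B + 2*y)²)² = (2*B + 2*y)⁴)
f = 180848705/45212176 (f = 4 + 1/(16*(-25 - 16)⁴) = 4 + 1/(16*(-41)⁴) = 4 + 1/(16*2825761) = 4 + 1/45212176 = 180848705/45212176 ≈ 4.0000)
273871 + f = 273871 + 180848705/45212176 = 12382484702001/45212176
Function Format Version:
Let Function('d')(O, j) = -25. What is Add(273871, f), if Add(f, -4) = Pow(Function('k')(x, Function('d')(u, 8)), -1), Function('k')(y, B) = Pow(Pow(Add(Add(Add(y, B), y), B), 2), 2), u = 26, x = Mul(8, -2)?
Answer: Rational(12382484702001, 45212176) ≈ 2.7388e+5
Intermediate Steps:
x = -16
Function('k')(y, B) = Pow(Add(Mul(2, B), Mul(2, y)), 4) (Function('k')(y, B) = Pow(Pow(Add(Add(Add(B, y), y), B), 2), 2) = Pow(Pow(Add(Add(B, Mul(2, y)), B), 2), 2) = Pow(Pow(Add(Mul(2, B), Mul(2, y)), 2), 2) = Pow(Add(Mul(2, B), Mul(2, y)), 4))
f = Rational(180848705, 45212176) (f = Add(4, Pow(Mul(16, Pow(Add(-25, -16), 4)), -1)) = Add(4, Pow(Mul(16, Pow(-41, 4)), -1)) = Add(4, Pow(Mul(16, 2825761), -1)) = Add(4, Pow(45212176, -1)) = Add(4, Rational(1, 45212176)) = Rational(180848705, 45212176) ≈ 4.0000)
Add(273871, f) = Add(273871, Rational(180848705, 45212176)) = Rational(12382484702001, 45212176)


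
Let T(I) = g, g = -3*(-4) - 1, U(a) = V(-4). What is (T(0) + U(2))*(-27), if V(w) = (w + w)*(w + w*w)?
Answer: 2295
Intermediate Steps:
V(w) = 2*w*(w + w²) (V(w) = (2*w)*(w + w²) = 2*w*(w + w²))
U(a) = -96 (U(a) = 2*(-4)²*(1 - 4) = 2*16*(-3) = -96)
g = 11 (g = 12 - 1 = 11)
T(I) = 11
(T(0) + U(2))*(-27) = (11 - 96)*(-27) = -85*(-27) = 2295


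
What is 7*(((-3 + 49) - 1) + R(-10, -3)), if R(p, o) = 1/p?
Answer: 3143/10 ≈ 314.30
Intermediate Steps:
7*(((-3 + 49) - 1) + R(-10, -3)) = 7*(((-3 + 49) - 1) + 1/(-10)) = 7*((46 - 1) - 1/10) = 7*(45 - 1/10) = 7*(449/10) = 3143/10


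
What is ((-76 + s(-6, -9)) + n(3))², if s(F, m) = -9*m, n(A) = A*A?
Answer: 196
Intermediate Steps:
n(A) = A²
((-76 + s(-6, -9)) + n(3))² = ((-76 - 9*(-9)) + 3²)² = ((-76 + 81) + 9)² = (5 + 9)² = 14² = 196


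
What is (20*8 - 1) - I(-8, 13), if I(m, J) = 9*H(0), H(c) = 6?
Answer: 105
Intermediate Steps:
I(m, J) = 54 (I(m, J) = 9*6 = 54)
(20*8 - 1) - I(-8, 13) = (20*8 - 1) - 1*54 = (160 - 1) - 54 = 159 - 54 = 105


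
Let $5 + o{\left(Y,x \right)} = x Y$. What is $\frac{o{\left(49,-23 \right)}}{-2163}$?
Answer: $\frac{1132}{2163} \approx 0.52335$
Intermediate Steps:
$o{\left(Y,x \right)} = -5 + Y x$ ($o{\left(Y,x \right)} = -5 + x Y = -5 + Y x$)
$\frac{o{\left(49,-23 \right)}}{-2163} = \frac{-5 + 49 \left(-23\right)}{-2163} = \left(-5 - 1127\right) \left(- \frac{1}{2163}\right) = \left(-1132\right) \left(- \frac{1}{2163}\right) = \frac{1132}{2163}$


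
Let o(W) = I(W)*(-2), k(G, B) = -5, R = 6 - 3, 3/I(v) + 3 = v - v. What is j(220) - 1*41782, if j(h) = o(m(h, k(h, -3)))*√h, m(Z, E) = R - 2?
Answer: -41782 + 4*√55 ≈ -41752.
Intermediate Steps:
I(v) = -1 (I(v) = 3/(-3 + (v - v)) = 3/(-3 + 0) = 3/(-3) = 3*(-⅓) = -1)
R = 3
m(Z, E) = 1 (m(Z, E) = 3 - 2 = 1)
o(W) = 2 (o(W) = -1*(-2) = 2)
j(h) = 2*√h
j(220) - 1*41782 = 2*√220 - 1*41782 = 2*(2*√55) - 41782 = 4*√55 - 41782 = -41782 + 4*√55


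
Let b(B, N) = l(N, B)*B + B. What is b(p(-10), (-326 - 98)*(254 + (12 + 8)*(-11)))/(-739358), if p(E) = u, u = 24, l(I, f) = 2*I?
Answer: 345972/369679 ≈ 0.93587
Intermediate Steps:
p(E) = 24
b(B, N) = B + 2*B*N (b(B, N) = (2*N)*B + B = 2*B*N + B = B + 2*B*N)
b(p(-10), (-326 - 98)*(254 + (12 + 8)*(-11)))/(-739358) = (24*(1 + 2*((-326 - 98)*(254 + (12 + 8)*(-11)))))/(-739358) = (24*(1 + 2*(-424*(254 + 20*(-11)))))*(-1/739358) = (24*(1 + 2*(-424*(254 - 220))))*(-1/739358) = (24*(1 + 2*(-424*34)))*(-1/739358) = (24*(1 + 2*(-14416)))*(-1/739358) = (24*(1 - 28832))*(-1/739358) = (24*(-28831))*(-1/739358) = -691944*(-1/739358) = 345972/369679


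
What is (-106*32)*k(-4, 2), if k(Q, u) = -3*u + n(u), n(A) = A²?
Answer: 6784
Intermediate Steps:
k(Q, u) = u² - 3*u (k(Q, u) = -3*u + u² = u² - 3*u)
(-106*32)*k(-4, 2) = (-106*32)*(2*(-3 + 2)) = -6784*(-1) = -3392*(-2) = 6784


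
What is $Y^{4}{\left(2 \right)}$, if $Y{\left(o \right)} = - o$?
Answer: $16$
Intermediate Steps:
$Y^{4}{\left(2 \right)} = \left(\left(-1\right) 2\right)^{4} = \left(-2\right)^{4} = 16$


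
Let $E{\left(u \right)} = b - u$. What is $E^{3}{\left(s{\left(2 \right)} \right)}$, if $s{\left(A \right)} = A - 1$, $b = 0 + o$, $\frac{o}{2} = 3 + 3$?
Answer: $1331$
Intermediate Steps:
$o = 12$ ($o = 2 \left(3 + 3\right) = 2 \cdot 6 = 12$)
$b = 12$ ($b = 0 + 12 = 12$)
$s{\left(A \right)} = -1 + A$
$E{\left(u \right)} = 12 - u$
$E^{3}{\left(s{\left(2 \right)} \right)} = \left(12 - \left(-1 + 2\right)\right)^{3} = \left(12 - 1\right)^{3} = 11^{3} = 1331$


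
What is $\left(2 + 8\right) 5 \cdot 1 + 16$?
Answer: $66$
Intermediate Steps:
$\left(2 + 8\right) 5 \cdot 1 + 16 = 10 \cdot 5 + 16 = 50 + 16 = 66$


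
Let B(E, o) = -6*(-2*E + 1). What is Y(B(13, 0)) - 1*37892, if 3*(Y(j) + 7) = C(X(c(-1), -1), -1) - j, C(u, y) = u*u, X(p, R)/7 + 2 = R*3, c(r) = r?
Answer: -112622/3 ≈ -37541.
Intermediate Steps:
B(E, o) = -6 + 12*E (B(E, o) = -6*(1 - 2*E) = -6 + 12*E)
X(p, R) = -14 + 21*R (X(p, R) = -14 + 7*(R*3) = -14 + 7*(3*R) = -14 + 21*R)
C(u, y) = u**2
Y(j) = 1204/3 - j/3 (Y(j) = -7 + ((-14 + 21*(-1))**2 - j)/3 = -7 + ((-14 - 21)**2 - j)/3 = -7 + ((-35)**2 - j)/3 = -7 + (1225 - j)/3 = -7 + (1225/3 - j/3) = 1204/3 - j/3)
Y(B(13, 0)) - 1*37892 = (1204/3 - (-6 + 12*13)/3) - 1*37892 = (1204/3 - (-6 + 156)/3) - 37892 = (1204/3 - 1/3*150) - 37892 = (1204/3 - 50) - 37892 = 1054/3 - 37892 = -112622/3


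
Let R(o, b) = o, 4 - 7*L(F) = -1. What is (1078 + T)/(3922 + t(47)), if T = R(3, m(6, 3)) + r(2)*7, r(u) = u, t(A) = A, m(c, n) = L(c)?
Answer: 365/1323 ≈ 0.27589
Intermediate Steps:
L(F) = 5/7 (L(F) = 4/7 - ⅐*(-1) = 4/7 + ⅐ = 5/7)
m(c, n) = 5/7
T = 17 (T = 3 + 2*7 = 3 + 14 = 17)
(1078 + T)/(3922 + t(47)) = (1078 + 17)/(3922 + 47) = 1095/3969 = 1095*(1/3969) = 365/1323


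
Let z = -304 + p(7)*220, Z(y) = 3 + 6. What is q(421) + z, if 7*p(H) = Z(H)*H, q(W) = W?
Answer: 2097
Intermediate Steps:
Z(y) = 9
p(H) = 9*H/7 (p(H) = (9*H)/7 = 9*H/7)
z = 1676 (z = -304 + ((9/7)*7)*220 = -304 + 9*220 = -304 + 1980 = 1676)
q(421) + z = 421 + 1676 = 2097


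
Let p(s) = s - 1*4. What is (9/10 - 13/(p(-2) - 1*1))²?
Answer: 37249/4900 ≈ 7.6018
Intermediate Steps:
p(s) = -4 + s (p(s) = s - 4 = -4 + s)
(9/10 - 13/(p(-2) - 1*1))² = (9/10 - 13/((-4 - 2) - 1*1))² = (9*(⅒) - 13/(-6 - 1))² = (9/10 - 13/(-7))² = (9/10 - 13*(-⅐))² = (9/10 + 13/7)² = (193/70)² = 37249/4900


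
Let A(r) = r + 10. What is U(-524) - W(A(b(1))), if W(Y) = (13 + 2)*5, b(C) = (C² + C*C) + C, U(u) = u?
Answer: -599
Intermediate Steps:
b(C) = C + 2*C² (b(C) = (C² + C²) + C = 2*C² + C = C + 2*C²)
A(r) = 10 + r
W(Y) = 75 (W(Y) = 15*5 = 75)
U(-524) - W(A(b(1))) = -524 - 1*75 = -524 - 75 = -599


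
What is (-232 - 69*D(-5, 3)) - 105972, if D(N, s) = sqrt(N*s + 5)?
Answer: -106204 - 69*I*sqrt(10) ≈ -1.062e+5 - 218.2*I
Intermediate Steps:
D(N, s) = sqrt(5 + N*s)
(-232 - 69*D(-5, 3)) - 105972 = (-232 - 69*sqrt(5 - 5*3)) - 105972 = (-232 - 69*sqrt(5 - 15)) - 105972 = (-232 - 69*I*sqrt(10)) - 105972 = -106204 - 69*I*sqrt(10)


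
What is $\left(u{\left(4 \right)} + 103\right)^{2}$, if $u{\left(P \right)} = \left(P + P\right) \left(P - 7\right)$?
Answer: $6241$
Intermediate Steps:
$u{\left(P \right)} = 2 P \left(-7 + P\right)$
$\left(u{\left(4 \right)} + 103\right)^{2} = \left(2 \cdot 4 \left(-7 + 4\right) + 103\right)^{2} = \left(2 \cdot 4 \left(-3\right) + 103\right)^{2} = \left(-24 + 103\right)^{2} = 79^{2} = 6241$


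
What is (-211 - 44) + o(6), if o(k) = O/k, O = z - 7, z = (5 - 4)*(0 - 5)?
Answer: -257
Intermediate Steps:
z = -5 (z = 1*(-5) = -5)
O = -12 (O = -5 - 7 = -12)
o(k) = -12/k
(-211 - 44) + o(6) = (-211 - 44) - 12/6 = -255 - 12*⅙ = -255 - 2 = -257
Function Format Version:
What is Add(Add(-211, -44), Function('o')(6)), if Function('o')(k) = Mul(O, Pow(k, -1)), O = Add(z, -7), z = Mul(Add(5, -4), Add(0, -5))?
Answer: -257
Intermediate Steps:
z = -5 (z = Mul(1, -5) = -5)
O = -12 (O = Add(-5, -7) = -12)
Function('o')(k) = Mul(-12, Pow(k, -1))
Add(Add(-211, -44), Function('o')(6)) = Add(Add(-211, -44), Mul(-12, Pow(6, -1))) = Add(-255, Mul(-12, Rational(1, 6))) = Add(-255, -2) = -257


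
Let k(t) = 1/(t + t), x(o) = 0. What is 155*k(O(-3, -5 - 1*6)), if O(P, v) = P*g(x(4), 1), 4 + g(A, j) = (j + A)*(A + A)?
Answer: 155/24 ≈ 6.4583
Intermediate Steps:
g(A, j) = -4 + 2*A*(A + j) (g(A, j) = -4 + (j + A)*(A + A) = -4 + (A + j)*(2*A) = -4 + 2*A*(A + j))
O(P, v) = -4*P (O(P, v) = P*(-4 + 2*0² + 2*0*1) = P*(-4 + 2*0 + 0) = P*(-4 + 0 + 0) = P*(-4) = -4*P)
k(t) = 1/(2*t)
155*k(O(-3, -5 - 1*6)) = 155*(1/(2*((-4*(-3))))) = 155*((½)/12) = 155*((½)*(1/12)) = 155*(1/24) = 155/24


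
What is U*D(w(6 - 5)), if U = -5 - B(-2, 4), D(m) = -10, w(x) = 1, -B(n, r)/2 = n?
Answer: 90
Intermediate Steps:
B(n, r) = -2*n
U = -9 (U = -5 - (-2)*(-2) = -5 - 1*4 = -5 - 4 = -9)
U*D(w(6 - 5)) = -9*(-10) = 90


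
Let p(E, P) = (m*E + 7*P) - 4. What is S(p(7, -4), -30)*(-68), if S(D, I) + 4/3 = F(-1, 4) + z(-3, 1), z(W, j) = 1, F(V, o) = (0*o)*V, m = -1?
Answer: 68/3 ≈ 22.667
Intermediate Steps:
F(V, o) = 0 (F(V, o) = 0*V = 0)
p(E, P) = -4 - E + 7*P (p(E, P) = (-E + 7*P) - 4 = -4 - E + 7*P)
S(D, I) = -⅓ (S(D, I) = -4/3 + (0 + 1) = -4/3 + 1 = -⅓)
S(p(7, -4), -30)*(-68) = -⅓*(-68) = 68/3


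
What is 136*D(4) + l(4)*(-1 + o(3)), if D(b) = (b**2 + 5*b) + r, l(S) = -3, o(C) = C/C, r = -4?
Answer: 4352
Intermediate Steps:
o(C) = 1
D(b) = -4 + b**2 + 5*b (D(b) = (b**2 + 5*b) - 4 = -4 + b**2 + 5*b)
136*D(4) + l(4)*(-1 + o(3)) = 136*(-4 + 4**2 + 5*4) - 3*(-1 + 1) = 136*(-4 + 16 + 20) - 3*0 = 136*32 + 0 = 4352 + 0 = 4352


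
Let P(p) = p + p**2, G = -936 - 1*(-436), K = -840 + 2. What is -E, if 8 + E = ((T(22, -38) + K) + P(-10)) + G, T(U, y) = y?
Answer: 1294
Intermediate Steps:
K = -838
G = -500 (G = -936 + 436 = -500)
E = -1294 (E = -8 + (((-38 - 838) - 10*(1 - 10)) - 500) = -8 + ((-876 - 10*(-9)) - 500) = -8 + ((-876 + 90) - 500) = -8 + (-786 - 500) = -8 - 1286 = -1294)
-E = -1*(-1294) = 1294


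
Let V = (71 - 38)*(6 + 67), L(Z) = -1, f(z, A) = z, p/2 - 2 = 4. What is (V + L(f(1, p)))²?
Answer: 5798464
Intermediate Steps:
p = 12 (p = 4 + 2*4 = 4 + 8 = 12)
V = 2409 (V = 33*73 = 2409)
(V + L(f(1, p)))² = (2409 - 1)² = 2408² = 5798464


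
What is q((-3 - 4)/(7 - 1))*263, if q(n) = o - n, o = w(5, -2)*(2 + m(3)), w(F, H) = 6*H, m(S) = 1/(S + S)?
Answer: -39187/6 ≈ -6531.2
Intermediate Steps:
m(S) = 1/(2*S)
o = -26 (o = (6*(-2))*(2 + (½)/3) = -12*(2 + (½)*(⅓)) = -12*(2 + ⅙) = -12*13/6 = -26)
q(n) = -26 - n
q((-3 - 4)/(7 - 1))*263 = (-26 - (-3 - 4)/(7 - 1))*263 = (-26 - (-7)/6)*263 = (-26 - 1*(-7/6))*263 = (-26 + 7/6)*263 = -149/6*263 = -39187/6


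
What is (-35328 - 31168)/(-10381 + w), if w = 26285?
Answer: -2078/497 ≈ -4.1811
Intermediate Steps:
(-35328 - 31168)/(-10381 + w) = (-35328 - 31168)/(-10381 + 26285) = -66496/15904 = -66496*1/15904 = -2078/497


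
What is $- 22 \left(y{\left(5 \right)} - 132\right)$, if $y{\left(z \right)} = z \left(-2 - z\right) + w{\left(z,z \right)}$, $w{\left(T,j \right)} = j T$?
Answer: $3124$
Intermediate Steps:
$w{\left(T,j \right)} = T j$
$y{\left(z \right)} = z^{2} + z \left(-2 - z\right)$ ($y{\left(z \right)} = z \left(-2 - z\right) + z z = z \left(-2 - z\right) + z^{2} = z^{2} + z \left(-2 - z\right)$)
$- 22 \left(y{\left(5 \right)} - 132\right) = - 22 \left(\left(-2\right) 5 - 132\right) = - 22 \left(-10 - 132\right) = \left(-22\right) \left(-142\right) = 3124$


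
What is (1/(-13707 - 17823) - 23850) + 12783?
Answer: -348942511/31530 ≈ -11067.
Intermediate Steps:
(1/(-13707 - 17823) - 23850) + 12783 = (1/(-31530) - 23850) + 12783 = (-1/31530 - 23850) + 12783 = -751990501/31530 + 12783 = -348942511/31530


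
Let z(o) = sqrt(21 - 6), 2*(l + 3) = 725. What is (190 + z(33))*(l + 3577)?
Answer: 747935 + 7873*sqrt(15)/2 ≈ 7.6318e+5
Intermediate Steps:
l = 719/2 (l = -3 + (1/2)*725 = -3 + 725/2 = 719/2 ≈ 359.50)
z(o) = sqrt(15)
(190 + z(33))*(l + 3577) = (190 + sqrt(15))*(719/2 + 3577) = (190 + sqrt(15))*(7873/2) = 747935 + 7873*sqrt(15)/2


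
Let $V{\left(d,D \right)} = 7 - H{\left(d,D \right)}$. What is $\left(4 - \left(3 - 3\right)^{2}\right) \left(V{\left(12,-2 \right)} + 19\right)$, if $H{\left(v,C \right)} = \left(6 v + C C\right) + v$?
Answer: $-248$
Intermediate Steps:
$H{\left(v,C \right)} = C^{2} + 7 v$ ($H{\left(v,C \right)} = \left(6 v + C^{2}\right) + v = \left(C^{2} + 6 v\right) + v = C^{2} + 7 v$)
$V{\left(d,D \right)} = 7 - D^{2} - 7 d$ ($V{\left(d,D \right)} = 7 - \left(D^{2} + 7 d\right) = 7 - D^{2} - 7 d$)
$\left(4 - \left(3 - 3\right)^{2}\right) \left(V{\left(12,-2 \right)} + 19\right) = \left(4 - \left(3 - 3\right)^{2}\right) \left(\left(7 - \left(-2\right)^{2} - 84\right) + 19\right) = \left(4 - 0^{2}\right) \left(\left(7 - 4 - 84\right) + 19\right) = \left(4 - 0\right) \left(\left(7 - 4 - 84\right) + 19\right) = \left(4 + 0\right) \left(-81 + 19\right) = 4 \left(-62\right) = -248$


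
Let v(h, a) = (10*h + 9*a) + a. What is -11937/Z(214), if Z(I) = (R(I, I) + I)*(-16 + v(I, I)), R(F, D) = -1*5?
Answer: -11937/891176 ≈ -0.013395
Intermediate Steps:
R(F, D) = -5
v(h, a) = 10*a + 10*h (v(h, a) = (9*a + 10*h) + a = 10*a + 10*h)
Z(I) = (-16 + 20*I)*(-5 + I) (Z(I) = (-5 + I)*(-16 + (10*I + 10*I)) = (-5 + I)*(-16 + 20*I) = (-16 + 20*I)*(-5 + I))
-11937/Z(214) = -11937/(80 - 116*214 + 20*214**2) = -11937/(80 - 24824 + 20*45796) = -11937/(80 - 24824 + 915920) = -11937/891176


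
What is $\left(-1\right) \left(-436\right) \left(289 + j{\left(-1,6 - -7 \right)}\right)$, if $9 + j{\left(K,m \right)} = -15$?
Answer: $115540$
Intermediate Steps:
$j{\left(K,m \right)} = -24$ ($j{\left(K,m \right)} = -9 - 15 = -24$)
$\left(-1\right) \left(-436\right) \left(289 + j{\left(-1,6 - -7 \right)}\right) = \left(-1\right) \left(-436\right) \left(289 - 24\right) = 436 \cdot 265 = 115540$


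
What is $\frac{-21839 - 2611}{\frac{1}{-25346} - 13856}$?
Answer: $\frac{619709700}{351194177} \approx 1.7646$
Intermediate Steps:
$\frac{-21839 - 2611}{\frac{1}{-25346} - 13856} = - \frac{24450}{- \frac{1}{25346} - 13856} = - \frac{24450}{- \frac{351194177}{25346}} = \left(-24450\right) \left(- \frac{25346}{351194177}\right) = \frac{619709700}{351194177}$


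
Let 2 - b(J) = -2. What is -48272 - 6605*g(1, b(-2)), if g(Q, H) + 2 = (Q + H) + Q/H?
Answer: -278953/4 ≈ -69738.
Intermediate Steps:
b(J) = 4 (b(J) = 2 - 1*(-2) = 2 + 2 = 4)
g(Q, H) = -2 + H + Q + Q/H (g(Q, H) = -2 + ((Q + H) + Q/H) = -2 + ((H + Q) + Q/H) = -2 + (H + Q + Q/H) = -2 + H + Q + Q/H)
-48272 - 6605*g(1, b(-2)) = -48272 - 6605*(-2 + 4 + 1 + 1/4) = -48272 - 6605*(-2 + 4 + 1 + 1*(¼)) = -48272 - 6605*(-2 + 4 + 1 + ¼) = -48272 - 6605*13/4 = -48272 - 85865/4 = -278953/4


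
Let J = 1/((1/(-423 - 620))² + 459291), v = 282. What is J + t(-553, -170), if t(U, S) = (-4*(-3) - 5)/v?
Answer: 1748890779419/70449134963460 ≈ 0.024825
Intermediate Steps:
t(U, S) = 7/282 (t(U, S) = (-4*(-3) - 5)/282 = (12 - 5)*(1/282) = 7*(1/282) = 7/282)
J = 1087849/499639255060 (J = 1/((1/(-1043))² + 459291) = 1/((-1/1043)² + 459291) = 1/(1/1087849 + 459291) = 1/(499639255060/1087849) = 1087849/499639255060 ≈ 2.1773e-6)
J + t(-553, -170) = 1087849/499639255060 + 7/282 = 1748890779419/70449134963460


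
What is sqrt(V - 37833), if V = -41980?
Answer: I*sqrt(79813) ≈ 282.51*I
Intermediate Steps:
sqrt(V - 37833) = sqrt(-41980 - 37833) = sqrt(-79813) = I*sqrt(79813)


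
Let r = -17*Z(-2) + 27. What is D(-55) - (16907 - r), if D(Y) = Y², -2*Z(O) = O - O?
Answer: -13855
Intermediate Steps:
Z(O) = 0 (Z(O) = -(O - O)/2 = -½*0 = 0)
r = 27 (r = -17*0 + 27 = 0 + 27 = 27)
D(-55) - (16907 - r) = (-55)² - (16907 - 1*27) = 3025 - (16907 - 27) = 3025 - 1*16880 = 3025 - 16880 = -13855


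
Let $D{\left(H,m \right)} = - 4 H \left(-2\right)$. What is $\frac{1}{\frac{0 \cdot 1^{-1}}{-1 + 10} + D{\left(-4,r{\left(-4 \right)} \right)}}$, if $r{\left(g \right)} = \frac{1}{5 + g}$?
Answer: $- \frac{1}{32} \approx -0.03125$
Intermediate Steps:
$D{\left(H,m \right)} = 8 H$
$\frac{1}{\frac{0 \cdot 1^{-1}}{-1 + 10} + D{\left(-4,r{\left(-4 \right)} \right)}} = \frac{1}{\frac{0 \cdot 1^{-1}}{-1 + 10} + 8 \left(-4\right)} = \frac{1}{\frac{0 \cdot 1}{9} - 32} = \frac{1}{\frac{1}{9} \cdot 0 - 32} = \frac{1}{0 - 32} = \frac{1}{-32} = - \frac{1}{32}$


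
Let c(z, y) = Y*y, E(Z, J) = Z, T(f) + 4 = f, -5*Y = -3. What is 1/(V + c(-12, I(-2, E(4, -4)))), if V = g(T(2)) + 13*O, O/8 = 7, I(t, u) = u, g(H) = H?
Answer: 5/3642 ≈ 0.0013729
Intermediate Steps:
Y = ⅗ (Y = -⅕*(-3) = ⅗ ≈ 0.60000)
T(f) = -4 + f
O = 56 (O = 8*7 = 56)
V = 726 (V = (-4 + 2) + 13*56 = -2 + 728 = 726)
c(z, y) = 3*y/5
1/(V + c(-12, I(-2, E(4, -4)))) = 1/(726 + (⅗)*4) = 1/(726 + 12/5) = 1/(3642/5) = 5/3642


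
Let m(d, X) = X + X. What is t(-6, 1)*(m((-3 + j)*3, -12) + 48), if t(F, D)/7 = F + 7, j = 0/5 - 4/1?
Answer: 168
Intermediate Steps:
j = -4 (j = 0*(⅕) - 4*1 = 0 - 4 = -4)
m(d, X) = 2*X
t(F, D) = 49 + 7*F (t(F, D) = 7*(F + 7) = 7*(7 + F) = 49 + 7*F)
t(-6, 1)*(m((-3 + j)*3, -12) + 48) = (49 + 7*(-6))*(2*(-12) + 48) = (49 - 42)*(-24 + 48) = 7*24 = 168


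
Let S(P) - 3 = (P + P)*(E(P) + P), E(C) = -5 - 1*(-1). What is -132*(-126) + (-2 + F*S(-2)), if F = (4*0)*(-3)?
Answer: 16630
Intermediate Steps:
F = 0 (F = 0*(-3) = 0)
E(C) = -4 (E(C) = -5 + 1 = -4)
S(P) = 3 + 2*P*(-4 + P) (S(P) = 3 + (P + P)*(-4 + P) = 3 + (2*P)*(-4 + P) = 3 + 2*P*(-4 + P))
-132*(-126) + (-2 + F*S(-2)) = -132*(-126) + (-2 + 0*(3 - 8*(-2) + 2*(-2)²)) = 16632 + (-2 + 0*(3 + 16 + 2*4)) = 16632 + (-2 + 0*(3 + 16 + 8)) = 16632 + (-2 + 0*27) = 16632 + (-2 + 0) = 16632 - 2 = 16630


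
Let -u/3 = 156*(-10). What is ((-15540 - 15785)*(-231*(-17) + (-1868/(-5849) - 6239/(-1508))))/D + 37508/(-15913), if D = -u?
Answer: 3456771626752303859/131374438973856 ≈ 26312.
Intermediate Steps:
u = 4680 (u = -468*(-10) = -3*(-1560) = 4680)
D = -4680 (D = -1*4680 = -4680)
((-15540 - 15785)*(-231*(-17) + (-1868/(-5849) - 6239/(-1508))))/D + 37508/(-15913) = ((-15540 - 15785)*(-231*(-17) + (-1868/(-5849) - 6239/(-1508))))/(-4680) + 37508/(-15913) = -31325*(3927 + (-1868*(-1/5849) - 6239*(-1/1508)))*(-1/4680) + 37508*(-1/15913) = -31325*(3927 + (1868/5849 + 6239/1508))*(-1/4680) - 37508/15913 = -31325*(3927 + 39308855/8820292)*(-1/4680) - 37508/15913 = -31325*34676595539/8820292*(-1/4680) - 37508/15913 = -1086244355259175/8820292*(-1/4680) - 37508/15913 = 217248871051835/8255793312 - 37508/15913 = 3456771626752303859/131374438973856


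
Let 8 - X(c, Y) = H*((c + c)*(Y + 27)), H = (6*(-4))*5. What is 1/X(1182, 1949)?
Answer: 1/560551688 ≈ 1.7840e-9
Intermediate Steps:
H = -120 (H = -24*5 = -120)
X(c, Y) = 8 + 240*c*(27 + Y) (X(c, Y) = 8 - (-120)*(c + c)*(Y + 27) = 8 - (-120)*(2*c)*(27 + Y) = 8 - (-120)*2*c*(27 + Y) = 8 - (-240)*c*(27 + Y) = 8 + 240*c*(27 + Y))
1/X(1182, 1949) = 1/(8 + 6480*1182 + 240*1949*1182) = 1/(8 + 7659360 + 552892320) = 1/560551688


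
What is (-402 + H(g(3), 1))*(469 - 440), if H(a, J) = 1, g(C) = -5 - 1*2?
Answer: -11629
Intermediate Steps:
g(C) = -7 (g(C) = -5 - 2 = -7)
(-402 + H(g(3), 1))*(469 - 440) = (-402 + 1)*(469 - 440) = -401*29 = -11629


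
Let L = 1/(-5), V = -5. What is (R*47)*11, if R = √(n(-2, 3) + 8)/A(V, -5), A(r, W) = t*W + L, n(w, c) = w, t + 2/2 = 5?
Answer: -2585*√6/101 ≈ -62.692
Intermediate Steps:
t = 4 (t = -1 + 5 = 4)
L = -⅕ (L = 1*(-⅕) = -⅕ ≈ -0.20000)
A(r, W) = -⅕ + 4*W (A(r, W) = 4*W - ⅕ = -⅕ + 4*W)
R = -5*√6/101 (R = √(-2 + 8)/(-⅕ + 4*(-5)) = √6/(-⅕ - 20) = √6/(-101/5) = √6*(-5/101) = -5*√6/101 ≈ -0.12126)
(R*47)*11 = (-5*√6/101*47)*11 = -235*√6/101*11 = -2585*√6/101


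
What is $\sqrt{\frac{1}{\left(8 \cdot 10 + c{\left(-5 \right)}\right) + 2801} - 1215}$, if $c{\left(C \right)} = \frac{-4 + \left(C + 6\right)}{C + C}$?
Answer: $\frac{i \sqrt{1008679309205}}{28813} \approx 34.857 i$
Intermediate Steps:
$c{\left(C \right)} = \frac{2 + C}{2 C}$ ($c{\left(C \right)} = \frac{-4 + \left(6 + C\right)}{2 C} = \left(2 + C\right) \frac{1}{2 C} = \frac{2 + C}{2 C}$)
$\sqrt{\frac{1}{\left(8 \cdot 10 + c{\left(-5 \right)}\right) + 2801} - 1215} = \sqrt{\frac{1}{\left(8 \cdot 10 + \frac{2 - 5}{2 \left(-5\right)}\right) + 2801} - 1215} = \sqrt{\frac{1}{\left(80 + \frac{1}{2} \left(- \frac{1}{5}\right) \left(-3\right)\right) + 2801} - 1215} = \sqrt{\frac{1}{\left(80 + \frac{3}{10}\right) + 2801} - 1215} = \sqrt{\frac{1}{\frac{803}{10} + 2801} - 1215} = \sqrt{\frac{1}{\frac{28813}{10}} - 1215} = \sqrt{\frac{10}{28813} - 1215} = \sqrt{- \frac{35007785}{28813}} = \frac{i \sqrt{1008679309205}}{28813}$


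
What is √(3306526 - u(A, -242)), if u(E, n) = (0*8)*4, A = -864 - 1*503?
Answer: √3306526 ≈ 1818.4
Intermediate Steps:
A = -1367 (A = -864 - 503 = -1367)
u(E, n) = 0 (u(E, n) = 0*4 = 0)
√(3306526 - u(A, -242)) = √(3306526 - 1*0) = √(3306526 + 0) = √3306526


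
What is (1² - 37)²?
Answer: 1296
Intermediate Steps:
(1² - 37)² = (1 - 37)² = (-36)² = 1296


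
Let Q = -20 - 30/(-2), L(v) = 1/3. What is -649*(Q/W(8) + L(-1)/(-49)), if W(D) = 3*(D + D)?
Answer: 56463/784 ≈ 72.019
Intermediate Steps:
L(v) = ⅓
W(D) = 6*D (W(D) = 3*(2*D) = 6*D)
Q = -5 (Q = -20 - 30*(-½) = -20 + 15 = -5)
-649*(Q/W(8) + L(-1)/(-49)) = -649*(-5/(6*8) + (⅓)/(-49)) = -649*(-5/48 + (⅓)*(-1/49)) = -649*(-5*1/48 - 1/147) = -649*(-5/48 - 1/147) = -649*(-87/784) = 56463/784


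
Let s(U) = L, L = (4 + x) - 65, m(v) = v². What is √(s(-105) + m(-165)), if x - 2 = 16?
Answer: √27182 ≈ 164.87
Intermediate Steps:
x = 18 (x = 2 + 16 = 18)
L = -43 (L = (4 + 18) - 65 = 22 - 65 = -43)
s(U) = -43
√(s(-105) + m(-165)) = √(-43 + (-165)²) = √(-43 + 27225) = √27182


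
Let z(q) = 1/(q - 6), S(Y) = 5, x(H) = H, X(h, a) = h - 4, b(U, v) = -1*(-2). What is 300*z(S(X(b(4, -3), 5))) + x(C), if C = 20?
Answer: -280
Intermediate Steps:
b(U, v) = 2
X(h, a) = -4 + h
z(q) = 1/(-6 + q)
300*z(S(X(b(4, -3), 5))) + x(C) = 300/(-6 + 5) + 20 = 300/(-1) + 20 = 300*(-1) + 20 = -300 + 20 = -280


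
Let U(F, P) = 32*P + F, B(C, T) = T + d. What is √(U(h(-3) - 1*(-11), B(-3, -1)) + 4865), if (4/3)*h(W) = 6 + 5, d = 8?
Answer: 7*√417/2 ≈ 71.472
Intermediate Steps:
h(W) = 33/4 (h(W) = 3*(6 + 5)/4 = (¾)*11 = 33/4)
B(C, T) = 8 + T (B(C, T) = T + 8 = 8 + T)
U(F, P) = F + 32*P
√(U(h(-3) - 1*(-11), B(-3, -1)) + 4865) = √(((33/4 - 1*(-11)) + 32*(8 - 1)) + 4865) = √(((33/4 + 11) + 32*7) + 4865) = √((77/4 + 224) + 4865) = √(973/4 + 4865) = √(20433/4) = 7*√417/2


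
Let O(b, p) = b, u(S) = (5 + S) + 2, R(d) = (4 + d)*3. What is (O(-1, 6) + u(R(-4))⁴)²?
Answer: 5760000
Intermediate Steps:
R(d) = 12 + 3*d
u(S) = 7 + S
(O(-1, 6) + u(R(-4))⁴)² = (-1 + (7 + (12 + 3*(-4)))⁴)² = (-1 + (7 + (12 - 12))⁴)² = (-1 + (7 + 0)⁴)² = (-1 + 7⁴)² = (-1 + 2401)² = 2400² = 5760000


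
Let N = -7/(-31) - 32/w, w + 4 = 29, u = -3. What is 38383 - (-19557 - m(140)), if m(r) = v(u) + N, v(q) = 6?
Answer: 44907333/775 ≈ 57945.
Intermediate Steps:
w = 25 (w = -4 + 29 = 25)
N = -817/775 (N = -7/(-31) - 32/25 = -7*(-1/31) - 32*1/25 = 7/31 - 32/25 = -817/775 ≈ -1.0542)
m(r) = 3833/775 (m(r) = 6 - 817/775 = 3833/775)
38383 - (-19557 - m(140)) = 38383 - (-19557 - 1*3833/775) = 38383 - (-19557 - 3833/775) = 38383 - 1*(-15160508/775) = 38383 + 15160508/775 = 44907333/775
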